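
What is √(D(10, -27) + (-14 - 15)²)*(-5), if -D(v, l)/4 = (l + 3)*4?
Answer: -175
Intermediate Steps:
D(v, l) = -48 - 16*l (D(v, l) = -4*(l + 3)*4 = -4*(3 + l)*4 = -4*(12 + 4*l) = -48 - 16*l)
√(D(10, -27) + (-14 - 15)²)*(-5) = √((-48 - 16*(-27)) + (-14 - 15)²)*(-5) = √((-48 + 432) + (-29)²)*(-5) = √(384 + 841)*(-5) = √1225*(-5) = 35*(-5) = -175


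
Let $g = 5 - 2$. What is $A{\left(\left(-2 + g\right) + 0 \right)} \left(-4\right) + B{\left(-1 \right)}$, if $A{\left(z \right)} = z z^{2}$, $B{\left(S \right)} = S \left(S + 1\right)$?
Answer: $-4$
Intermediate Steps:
$B{\left(S \right)} = S \left(1 + S\right)$
$g = 3$ ($g = 5 - 2 = 3$)
$A{\left(z \right)} = z^{3}$
$A{\left(\left(-2 + g\right) + 0 \right)} \left(-4\right) + B{\left(-1 \right)} = \left(\left(-2 + 3\right) + 0\right)^{3} \left(-4\right) - \left(1 - 1\right) = \left(1 + 0\right)^{3} \left(-4\right) - 0 = 1^{3} \left(-4\right) + 0 = 1 \left(-4\right) + 0 = -4 + 0 = -4$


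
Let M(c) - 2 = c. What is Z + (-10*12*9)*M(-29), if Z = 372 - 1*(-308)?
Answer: 29840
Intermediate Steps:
M(c) = 2 + c
Z = 680 (Z = 372 + 308 = 680)
Z + (-10*12*9)*M(-29) = 680 + (-10*12*9)*(2 - 29) = 680 - 120*9*(-27) = 680 - 1080*(-27) = 680 + 29160 = 29840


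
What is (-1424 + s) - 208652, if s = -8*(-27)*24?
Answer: -204892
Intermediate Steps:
s = 5184 (s = 216*24 = 5184)
(-1424 + s) - 208652 = (-1424 + 5184) - 208652 = 3760 - 208652 = -204892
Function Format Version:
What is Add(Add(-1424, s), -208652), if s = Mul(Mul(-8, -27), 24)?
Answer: -204892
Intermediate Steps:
s = 5184 (s = Mul(216, 24) = 5184)
Add(Add(-1424, s), -208652) = Add(Add(-1424, 5184), -208652) = Add(3760, -208652) = -204892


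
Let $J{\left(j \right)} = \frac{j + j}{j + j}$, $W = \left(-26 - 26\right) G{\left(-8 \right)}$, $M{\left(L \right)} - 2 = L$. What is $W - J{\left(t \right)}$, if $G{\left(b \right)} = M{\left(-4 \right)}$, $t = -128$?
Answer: $103$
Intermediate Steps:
$M{\left(L \right)} = 2 + L$
$G{\left(b \right)} = -2$ ($G{\left(b \right)} = 2 - 4 = -2$)
$W = 104$ ($W = \left(-26 - 26\right) \left(-2\right) = \left(-52\right) \left(-2\right) = 104$)
$J{\left(j \right)} = 1$ ($J{\left(j \right)} = \frac{2 j}{2 j} = 2 j \frac{1}{2 j} = 1$)
$W - J{\left(t \right)} = 104 - 1 = 103$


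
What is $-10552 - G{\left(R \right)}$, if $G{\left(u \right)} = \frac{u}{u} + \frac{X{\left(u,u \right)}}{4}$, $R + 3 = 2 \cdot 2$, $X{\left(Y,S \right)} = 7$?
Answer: $- \frac{42219}{4} \approx -10555.0$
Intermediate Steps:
$R = 1$ ($R = -3 + 2 \cdot 2 = -3 + 4 = 1$)
$G{\left(u \right)} = \frac{11}{4}$ ($G{\left(u \right)} = \frac{u}{u} + \frac{7}{4} = 1 + 7 \cdot \frac{1}{4} = 1 + \frac{7}{4} = \frac{11}{4}$)
$-10552 - G{\left(R \right)} = -10552 - \frac{11}{4} = - \frac{42219}{4}$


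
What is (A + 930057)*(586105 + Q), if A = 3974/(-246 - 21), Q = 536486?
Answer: 92921064915265/89 ≈ 1.0441e+12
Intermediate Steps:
A = -3974/267 (A = 3974/(-267) = -1/267*3974 = -3974/267 ≈ -14.884)
(A + 930057)*(586105 + Q) = (-3974/267 + 930057)*(586105 + 536486) = (248321245/267)*1122591 = 92921064915265/89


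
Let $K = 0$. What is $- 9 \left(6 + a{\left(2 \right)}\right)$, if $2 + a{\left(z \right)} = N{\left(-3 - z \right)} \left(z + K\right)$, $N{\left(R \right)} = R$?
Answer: $54$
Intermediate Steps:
$a{\left(z \right)} = -2 + z \left(-3 - z\right)$ ($a{\left(z \right)} = -2 + \left(-3 - z\right) \left(z + 0\right) = -2 + \left(-3 - z\right) z = -2 + z \left(-3 - z\right)$)
$- 9 \left(6 + a{\left(2 \right)}\right) = - 9 \left(6 - \left(2 + 2 \left(3 + 2\right)\right)\right) = - 9 \left(6 - \left(2 + 2 \cdot 5\right)\right) = - 9 \left(6 - 12\right) = \left(-9\right) \left(-6\right) = 54$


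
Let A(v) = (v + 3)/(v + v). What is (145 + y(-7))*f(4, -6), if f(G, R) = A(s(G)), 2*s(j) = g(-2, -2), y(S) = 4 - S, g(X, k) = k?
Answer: -156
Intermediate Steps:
s(j) = -1 (s(j) = (½)*(-2) = -1)
A(v) = (3 + v)/(2*v) (A(v) = (3 + v)/((2*v)) = (3 + v)*(1/(2*v)) = (3 + v)/(2*v))
f(G, R) = -1 (f(G, R) = (½)*(3 - 1)/(-1) = (½)*(-1)*2 = -1)
(145 + y(-7))*f(4, -6) = (145 + (4 - 1*(-7)))*(-1) = (145 + (4 + 7))*(-1) = (145 + 11)*(-1) = 156*(-1) = -156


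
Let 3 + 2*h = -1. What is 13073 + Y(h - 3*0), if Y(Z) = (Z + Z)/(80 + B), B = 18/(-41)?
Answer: 21321981/1631 ≈ 13073.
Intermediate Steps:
h = -2 (h = -3/2 + (1/2)*(-1) = -3/2 - 1/2 = -2)
B = -18/41 (B = 18*(-1/41) = -18/41 ≈ -0.43902)
Y(Z) = 41*Z/1631 (Y(Z) = (Z + Z)/(80 - 18/41) = (2*Z)/(3262/41) = (2*Z)*(41/3262) = 41*Z/1631)
13073 + Y(h - 3*0) = 13073 + 41*(-2 - 3*0)/1631 = 13073 + 41*(-2 + 0)/1631 = 13073 + (41/1631)*(-2) = 13073 - 82/1631 = 21321981/1631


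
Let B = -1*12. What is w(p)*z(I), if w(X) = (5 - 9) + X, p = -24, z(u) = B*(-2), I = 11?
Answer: -672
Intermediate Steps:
B = -12
z(u) = 24 (z(u) = -12*(-2) = 24)
w(X) = -4 + X
w(p)*z(I) = (-4 - 24)*24 = -28*24 = -672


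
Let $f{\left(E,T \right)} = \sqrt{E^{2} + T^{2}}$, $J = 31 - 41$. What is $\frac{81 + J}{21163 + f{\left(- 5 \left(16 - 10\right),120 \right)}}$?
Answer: $\frac{1502573}{447857269} - \frac{2130 \sqrt{17}}{447857269} \approx 0.0033354$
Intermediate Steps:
$J = -10$
$\frac{81 + J}{21163 + f{\left(- 5 \left(16 - 10\right),120 \right)}} = \frac{81 - 10}{21163 + \sqrt{\left(- 5 \left(16 - 10\right)\right)^{2} + 120^{2}}} = \frac{71}{21163 + \sqrt{\left(- 5 \left(16 - 10\right)\right)^{2} + 14400}} = \frac{71}{21163 + \sqrt{\left(\left(-5\right) 6\right)^{2} + 14400}} = \frac{71}{21163 + \sqrt{\left(-30\right)^{2} + 14400}} = \frac{71}{21163 + \sqrt{900 + 14400}} = \frac{71}{21163 + \sqrt{15300}} = \frac{71}{21163 + 30 \sqrt{17}}$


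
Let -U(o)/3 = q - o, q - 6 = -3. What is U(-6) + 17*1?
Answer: -10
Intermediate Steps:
q = 3 (q = 6 - 3 = 3)
U(o) = -9 + 3*o (U(o) = -3*(3 - o) = -9 + 3*o)
U(-6) + 17*1 = (-9 + 3*(-6)) + 17*1 = (-9 - 18) + 17 = -27 + 17 = -10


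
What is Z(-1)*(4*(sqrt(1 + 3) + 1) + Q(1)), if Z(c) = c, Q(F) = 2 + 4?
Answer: -18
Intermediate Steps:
Q(F) = 6
Z(-1)*(4*(sqrt(1 + 3) + 1) + Q(1)) = -(4*(sqrt(1 + 3) + 1) + 6) = -(4*(sqrt(4) + 1) + 6) = -(4*(2 + 1) + 6) = -(4*3 + 6) = -(12 + 6) = -1*18 = -18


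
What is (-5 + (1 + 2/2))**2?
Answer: 9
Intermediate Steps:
(-5 + (1 + 2/2))**2 = (-5 + (1 + (1/2)*2))**2 = (-5 + (1 + 1))**2 = (-5 + 2)**2 = (-3)**2 = 9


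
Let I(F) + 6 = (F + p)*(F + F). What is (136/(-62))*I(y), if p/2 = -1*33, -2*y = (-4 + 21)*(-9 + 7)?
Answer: 113696/31 ≈ 3667.6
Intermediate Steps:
y = 17 (y = -(-4 + 21)*(-9 + 7)/2 = -17*(-2)/2 = -1/2*(-34) = 17)
p = -66 (p = 2*(-1*33) = 2*(-33) = -66)
I(F) = -6 + 2*F*(-66 + F) (I(F) = -6 + (F - 66)*(F + F) = -6 + (-66 + F)*(2*F) = -6 + 2*F*(-66 + F))
(136/(-62))*I(y) = (136/(-62))*(-6 - 132*17 + 2*17**2) = (136*(-1/62))*(-6 - 2244 + 2*289) = -68*(-6 - 2244 + 578)/31 = -68/31*(-1672) = 113696/31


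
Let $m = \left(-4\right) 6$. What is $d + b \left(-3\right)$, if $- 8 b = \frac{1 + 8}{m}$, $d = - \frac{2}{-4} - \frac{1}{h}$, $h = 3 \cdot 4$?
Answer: $\frac{53}{192} \approx 0.27604$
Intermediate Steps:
$h = 12$
$d = \frac{5}{12}$ ($d = - \frac{2}{-4} - \frac{1}{12} = \left(-2\right) \left(- \frac{1}{4}\right) - \frac{1}{12} = \frac{1}{2} - \frac{1}{12} = \frac{5}{12} \approx 0.41667$)
$m = -24$
$b = \frac{3}{64}$ ($b = - \frac{\left(1 + 8\right) \frac{1}{-24}}{8} = - \frac{9 \left(- \frac{1}{24}\right)}{8} = \left(- \frac{1}{8}\right) \left(- \frac{3}{8}\right) = \frac{3}{64} \approx 0.046875$)
$d + b \left(-3\right) = \frac{5}{12} + \frac{3}{64} \left(-3\right) = \frac{5}{12} - \frac{9}{64} = \frac{53}{192}$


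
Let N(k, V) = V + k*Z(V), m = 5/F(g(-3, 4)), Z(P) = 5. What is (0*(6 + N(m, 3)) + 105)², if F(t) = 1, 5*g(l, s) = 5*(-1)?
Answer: 11025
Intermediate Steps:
g(l, s) = -1 (g(l, s) = (5*(-1))/5 = (⅕)*(-5) = -1)
m = 5 (m = 5/1 = 5*1 = 5)
N(k, V) = V + 5*k (N(k, V) = V + k*5 = V + 5*k)
(0*(6 + N(m, 3)) + 105)² = (0*(6 + (3 + 5*5)) + 105)² = (0*(6 + (3 + 25)) + 105)² = (0*(6 + 28) + 105)² = (0*34 + 105)² = (0 + 105)² = 105² = 11025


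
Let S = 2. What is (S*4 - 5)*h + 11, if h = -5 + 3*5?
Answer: 41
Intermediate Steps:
h = 10 (h = -5 + 15 = 10)
(S*4 - 5)*h + 11 = (2*4 - 5)*10 + 11 = (8 - 5)*10 + 11 = 3*10 + 11 = 30 + 11 = 41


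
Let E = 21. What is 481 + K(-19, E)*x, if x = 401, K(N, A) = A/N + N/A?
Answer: -129683/399 ≈ -325.02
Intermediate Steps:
481 + K(-19, E)*x = 481 + (21/(-19) - 19/21)*401 = 481 + (21*(-1/19) - 19*1/21)*401 = 481 + (-21/19 - 19/21)*401 = 481 - 802/399*401 = 481 - 321602/399 = -129683/399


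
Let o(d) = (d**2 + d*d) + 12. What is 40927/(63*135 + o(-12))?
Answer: 40927/8805 ≈ 4.6482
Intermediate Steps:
o(d) = 12 + 2*d**2 (o(d) = (d**2 + d**2) + 12 = 2*d**2 + 12 = 12 + 2*d**2)
40927/(63*135 + o(-12)) = 40927/(63*135 + (12 + 2*(-12)**2)) = 40927/(8505 + (12 + 2*144)) = 40927/(8505 + (12 + 288)) = 40927/(8505 + 300) = 40927/8805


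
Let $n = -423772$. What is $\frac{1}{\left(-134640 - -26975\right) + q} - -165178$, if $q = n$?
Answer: $\frac{87781700785}{531437} \approx 1.6518 \cdot 10^{5}$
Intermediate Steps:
$q = -423772$
$\frac{1}{\left(-134640 - -26975\right) + q} - -165178 = \frac{1}{\left(-134640 - -26975\right) - 423772} - -165178 = \frac{1}{\left(-134640 + 26975\right) - 423772} + 165178 = \frac{1}{-107665 - 423772} + 165178 = \frac{1}{-531437} + 165178 = - \frac{1}{531437} + 165178 = \frac{87781700785}{531437}$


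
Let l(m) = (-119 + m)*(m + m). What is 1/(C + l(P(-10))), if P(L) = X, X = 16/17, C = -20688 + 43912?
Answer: 289/6647512 ≈ 4.3475e-5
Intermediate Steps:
C = 23224
X = 16/17 (X = 16*(1/17) = 16/17 ≈ 0.94118)
P(L) = 16/17
l(m) = 2*m*(-119 + m) (l(m) = (-119 + m)*(2*m) = 2*m*(-119 + m))
1/(C + l(P(-10))) = 1/(23224 + 2*(16/17)*(-119 + 16/17)) = 1/(23224 + 2*(16/17)*(-2007/17)) = 1/(23224 - 64224/289) = 1/(6647512/289) = 289/6647512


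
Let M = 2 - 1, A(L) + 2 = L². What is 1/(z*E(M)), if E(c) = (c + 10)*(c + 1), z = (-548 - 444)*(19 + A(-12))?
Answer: -1/3513664 ≈ -2.8460e-7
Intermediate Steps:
A(L) = -2 + L²
z = -159712 (z = (-548 - 444)*(19 + (-2 + (-12)²)) = -992*(19 + (-2 + 144)) = -992*(19 + 142) = -992*161 = -159712)
M = 1
E(c) = (1 + c)*(10 + c) (E(c) = (10 + c)*(1 + c) = (1 + c)*(10 + c))
1/(z*E(M)) = 1/(-159712*(10 + 1² + 11*1)) = 1/(-159712*(10 + 1 + 11)) = 1/(-159712*22) = 1/(-3513664) = -1/3513664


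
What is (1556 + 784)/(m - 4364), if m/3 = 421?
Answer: -2340/3101 ≈ -0.75459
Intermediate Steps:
m = 1263 (m = 3*421 = 1263)
(1556 + 784)/(m - 4364) = (1556 + 784)/(1263 - 4364) = 2340/(-3101) = 2340*(-1/3101) = -2340/3101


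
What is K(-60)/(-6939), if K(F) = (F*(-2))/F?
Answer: 2/6939 ≈ 0.00028823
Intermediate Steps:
K(F) = -2 (K(F) = (-2*F)/F = -2)
K(-60)/(-6939) = -2/(-6939) = -2*(-1/6939) = 2/6939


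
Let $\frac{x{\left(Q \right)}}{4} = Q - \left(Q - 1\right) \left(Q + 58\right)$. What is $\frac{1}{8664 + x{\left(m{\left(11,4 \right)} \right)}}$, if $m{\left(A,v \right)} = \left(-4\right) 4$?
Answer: $\frac{1}{11456} \approx 8.7291 \cdot 10^{-5}$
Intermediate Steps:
$m{\left(A,v \right)} = -16$
$x{\left(Q \right)} = 4 Q - 4 \left(-1 + Q\right) \left(58 + Q\right)$ ($x{\left(Q \right)} = 4 \left(Q - \left(Q - 1\right) \left(Q + 58\right)\right) = 4 \left(Q - \left(-1 + Q\right) \left(58 + Q\right)\right) = 4 Q - 4 \left(-1 + Q\right) \left(58 + Q\right)$)
$\frac{1}{8664 + x{\left(m{\left(11,4 \right)} \right)}} = \frac{1}{8664 - \left(-3816 + 1024\right)} = \frac{1}{8664 + \left(232 + 3584 - 1024\right)} = \frac{1}{8664 + 2792} = \frac{1}{11456}$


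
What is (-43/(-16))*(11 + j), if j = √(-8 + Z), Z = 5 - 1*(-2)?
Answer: 473/16 + 43*I/16 ≈ 29.563 + 2.6875*I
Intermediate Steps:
Z = 7 (Z = 5 + 2 = 7)
j = I (j = √(-8 + 7) = √(-1) = I ≈ 1.0*I)
(-43/(-16))*(11 + j) = (-43/(-16))*(11 + I) = (-43*(-1/16))*(11 + I) = 43*(11 + I)/16 = 473/16 + 43*I/16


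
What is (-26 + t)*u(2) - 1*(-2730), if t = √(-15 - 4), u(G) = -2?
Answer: 2782 - 2*I*√19 ≈ 2782.0 - 8.7178*I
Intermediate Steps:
t = I*√19 (t = √(-19) = I*√19 ≈ 4.3589*I)
(-26 + t)*u(2) - 1*(-2730) = (-26 + I*√19)*(-2) - 1*(-2730) = (52 - 2*I*√19) + 2730 = 2782 - 2*I*√19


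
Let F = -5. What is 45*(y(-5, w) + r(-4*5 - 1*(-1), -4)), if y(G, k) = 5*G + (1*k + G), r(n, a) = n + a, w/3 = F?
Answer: -3060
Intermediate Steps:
w = -15 (w = 3*(-5) = -15)
r(n, a) = a + n
y(G, k) = k + 6*G (y(G, k) = 5*G + (k + G) = 5*G + (G + k) = k + 6*G)
45*(y(-5, w) + r(-4*5 - 1*(-1), -4)) = 45*((-15 + 6*(-5)) + (-4 + (-4*5 - 1*(-1)))) = 45*((-15 - 30) + (-4 + (-20 + 1))) = 45*(-45 + (-4 - 19)) = 45*(-45 - 23) = 45*(-68) = -3060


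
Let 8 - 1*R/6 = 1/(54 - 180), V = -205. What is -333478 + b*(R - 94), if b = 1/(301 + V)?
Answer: -672292613/2016 ≈ -3.3348e+5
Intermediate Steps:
R = 1009/21 (R = 48 - 6/(54 - 180) = 48 - 6/(-126) = 48 - 6*(-1/126) = 48 + 1/21 = 1009/21 ≈ 48.048)
b = 1/96 (b = 1/(301 - 205) = 1/96 ≈ 0.010417)
-333478 + b*(R - 94) = -333478 + (1009/21 - 94)/96 = -333478 + (1/96)*(-965/21) = -333478 - 965/2016 = -672292613/2016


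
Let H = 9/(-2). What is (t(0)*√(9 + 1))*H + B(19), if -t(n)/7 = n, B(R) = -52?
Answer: -52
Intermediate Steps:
H = -9/2 (H = 9*(-½) = -9/2 ≈ -4.5000)
t(n) = -7*n
(t(0)*√(9 + 1))*H + B(19) = ((-7*0)*√(9 + 1))*(-9/2) - 52 = (0*√10)*(-9/2) - 52 = 0*(-9/2) - 52 = 0 - 52 = -52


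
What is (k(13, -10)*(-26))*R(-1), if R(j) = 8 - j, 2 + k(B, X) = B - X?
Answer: -4914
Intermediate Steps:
k(B, X) = -2 + B - X (k(B, X) = -2 + (B - X) = -2 + B - X)
(k(13, -10)*(-26))*R(-1) = ((-2 + 13 - 1*(-10))*(-26))*(8 - 1*(-1)) = ((-2 + 13 + 10)*(-26))*(8 + 1) = (21*(-26))*9 = -546*9 = -4914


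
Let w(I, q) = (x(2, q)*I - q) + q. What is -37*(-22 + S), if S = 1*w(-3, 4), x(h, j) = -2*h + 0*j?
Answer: 370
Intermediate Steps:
x(h, j) = -2*h (x(h, j) = -2*h + 0 = -2*h)
w(I, q) = -4*I (w(I, q) = ((-2*2)*I - q) + q = (-4*I - q) + q = (-q - 4*I) + q = -4*I)
S = 12 (S = 1*(-4*(-3)) = 1*12 = 12)
-37*(-22 + S) = -37*(-22 + 12) = -37*(-10) = 370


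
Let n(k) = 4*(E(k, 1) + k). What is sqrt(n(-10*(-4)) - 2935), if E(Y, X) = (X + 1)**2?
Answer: I*sqrt(2759) ≈ 52.526*I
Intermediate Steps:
E(Y, X) = (1 + X)**2
n(k) = 16 + 4*k (n(k) = 4*((1 + 1)**2 + k) = 4*(2**2 + k) = 4*(4 + k) = 16 + 4*k)
sqrt(n(-10*(-4)) - 2935) = sqrt((16 + 4*(-10*(-4))) - 2935) = sqrt((16 + 4*40) - 2935) = sqrt((16 + 160) - 2935) = sqrt(176 - 2935) = sqrt(-2759) = I*sqrt(2759)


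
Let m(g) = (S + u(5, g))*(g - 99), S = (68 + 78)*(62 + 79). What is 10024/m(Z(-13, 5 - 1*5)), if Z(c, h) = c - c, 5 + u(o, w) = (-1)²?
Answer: -5012/1018809 ≈ -0.0049195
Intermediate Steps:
u(o, w) = -4 (u(o, w) = -5 + (-1)² = -5 + 1 = -4)
Z(c, h) = 0
S = 20586 (S = 146*141 = 20586)
m(g) = -2037618 + 20582*g (m(g) = (20586 - 4)*(g - 99) = 20582*(-99 + g) = -2037618 + 20582*g)
10024/m(Z(-13, 5 - 1*5)) = 10024/(-2037618 + 20582*0) = 10024/(-2037618 + 0) = 10024/(-2037618) = 10024*(-1/2037618) = -5012/1018809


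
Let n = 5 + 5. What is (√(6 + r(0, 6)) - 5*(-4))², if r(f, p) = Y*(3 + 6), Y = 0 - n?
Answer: 316 + 80*I*√21 ≈ 316.0 + 366.61*I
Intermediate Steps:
n = 10
Y = -10 (Y = 0 - 1*10 = 0 - 10 = -10)
r(f, p) = -90 (r(f, p) = -10*(3 + 6) = -10*9 = -90)
(√(6 + r(0, 6)) - 5*(-4))² = (√(6 - 90) - 5*(-4))² = (√(-84) + 20)² = (2*I*√21 + 20)² = (20 + 2*I*√21)²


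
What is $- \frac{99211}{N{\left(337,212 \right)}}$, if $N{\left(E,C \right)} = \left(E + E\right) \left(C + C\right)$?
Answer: $- \frac{99211}{285776} \approx -0.34716$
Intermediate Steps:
$N{\left(E,C \right)} = 4 C E$ ($N{\left(E,C \right)} = 2 E 2 C = 4 C E$)
$- \frac{99211}{N{\left(337,212 \right)}} = - \frac{99211}{4 \cdot 212 \cdot 337} = - \frac{99211}{285776}$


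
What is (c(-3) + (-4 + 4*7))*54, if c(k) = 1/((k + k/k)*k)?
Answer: 1305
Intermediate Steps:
c(k) = 1/(k*(1 + k)) (c(k) = 1/((k + 1)*k) = 1/((1 + k)*k) = 1/(k*(1 + k)))
(c(-3) + (-4 + 4*7))*54 = (1/((-3)*(1 - 3)) + (-4 + 4*7))*54 = (-⅓/(-2) + (-4 + 28))*54 = (-⅓*(-½) + 24)*54 = (⅙ + 24)*54 = (145/6)*54 = 1305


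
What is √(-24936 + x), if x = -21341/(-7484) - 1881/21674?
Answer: I*√41001934500261639071/40552054 ≈ 157.9*I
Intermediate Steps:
x = 224233715/81104108 (x = -21341*(-1/7484) - 1881*1/21674 = 21341/7484 - 1881/21674 = 224233715/81104108 ≈ 2.7648)
√(-24936 + x) = √(-24936 + 224233715/81104108) = √(-2022187803373/81104108) = I*√41001934500261639071/40552054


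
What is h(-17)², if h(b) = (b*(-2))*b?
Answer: 334084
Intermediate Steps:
h(b) = -2*b² (h(b) = (-2*b)*b = -2*b²)
h(-17)² = (-2*(-17)²)² = (-2*289)² = (-578)² = 334084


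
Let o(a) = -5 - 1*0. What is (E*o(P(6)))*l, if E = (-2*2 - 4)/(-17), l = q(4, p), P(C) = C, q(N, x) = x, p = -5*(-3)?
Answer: -600/17 ≈ -35.294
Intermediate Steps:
p = 15
l = 15
E = 8/17 (E = (-4 - 4)*(-1/17) = -8*(-1/17) = 8/17 ≈ 0.47059)
o(a) = -5 (o(a) = -5 + 0 = -5)
(E*o(P(6)))*l = ((8/17)*(-5))*15 = -40/17*15 = -600/17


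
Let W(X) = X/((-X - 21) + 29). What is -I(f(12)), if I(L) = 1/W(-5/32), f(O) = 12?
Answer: 261/5 ≈ 52.200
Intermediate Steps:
W(X) = X/(8 - X) (W(X) = X/((-21 - X) + 29) = X/(8 - X))
I(L) = -261/5 (I(L) = 1/(-(-5/32)/(-8 - 5/32)) = 1/(-(-5*1/32)/(-8 - 5*1/32)) = 1/(-1*(-5/32)/(-8 - 5/32)) = 1/(-1*(-5/32)/(-261/32)) = 1/(-1*(-5/32)*(-32/261)) = 1/(-5/261) = -261/5)
-I(f(12)) = -1*(-261/5) = 261/5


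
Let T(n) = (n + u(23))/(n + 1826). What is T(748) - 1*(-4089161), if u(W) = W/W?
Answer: 10525501163/2574 ≈ 4.0892e+6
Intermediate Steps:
u(W) = 1
T(n) = (1 + n)/(1826 + n) (T(n) = (n + 1)/(n + 1826) = (1 + n)/(1826 + n))
T(748) - 1*(-4089161) = (1 + 748)/(1826 + 748) - 1*(-4089161) = 749/2574 + 4089161 = 10525501163/2574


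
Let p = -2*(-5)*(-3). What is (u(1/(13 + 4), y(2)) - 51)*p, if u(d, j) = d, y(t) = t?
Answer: 25980/17 ≈ 1528.2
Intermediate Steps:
p = -30 (p = 10*(-3) = -30)
(u(1/(13 + 4), y(2)) - 51)*p = (1/(13 + 4) - 51)*(-30) = (1/17 - 51)*(-30) = -866/17*(-30) = 25980/17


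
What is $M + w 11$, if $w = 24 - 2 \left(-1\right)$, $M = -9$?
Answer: $277$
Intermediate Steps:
$w = 26$ ($w = 24 - -2 = 24 + 2 = 26$)
$M + w 11 = -9 + 26 \cdot 11 = -9 + 286 = 277$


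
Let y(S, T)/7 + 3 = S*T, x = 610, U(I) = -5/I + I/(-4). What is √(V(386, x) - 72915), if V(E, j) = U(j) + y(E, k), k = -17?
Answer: I*√442882753/61 ≈ 345.0*I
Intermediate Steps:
U(I) = -5/I - I/4 (U(I) = -5/I + I*(-¼) = -5/I - I/4)
y(S, T) = -21 + 7*S*T (y(S, T) = -21 + 7*(S*T) = -21 + 7*S*T)
V(E, j) = -21 - 119*E - 5/j - j/4 (V(E, j) = (-5/j - j/4) + (-21 + 7*E*(-17)) = (-5/j - j/4) + (-21 - 119*E) = -21 - 119*E - 5/j - j/4)
√(V(386, x) - 72915) = √((-21 - 119*386 - 5/610 - ¼*610) - 72915) = √((-21 - 45934 - 5*1/610 - 305/2) - 72915) = √((-21 - 45934 - 1/122 - 305/2) - 72915) = √(-2812558/61 - 72915) = √(-7260373/61) = I*√442882753/61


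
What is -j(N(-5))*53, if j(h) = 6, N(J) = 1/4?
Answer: -318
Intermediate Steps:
N(J) = 1/4
-j(N(-5))*53 = -1*6*53 = -6*53 = -318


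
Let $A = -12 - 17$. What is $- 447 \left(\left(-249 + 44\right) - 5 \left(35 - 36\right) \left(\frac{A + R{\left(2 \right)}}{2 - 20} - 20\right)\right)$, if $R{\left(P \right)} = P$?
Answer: $\frac{265965}{2} \approx 1.3298 \cdot 10^{5}$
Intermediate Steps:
$A = -29$ ($A = -12 - 17 = -29$)
$- 447 \left(\left(-249 + 44\right) - 5 \left(35 - 36\right) \left(\frac{A + R{\left(2 \right)}}{2 - 20} - 20\right)\right) = - 447 \left(\left(-249 + 44\right) - 5 \left(35 - 36\right) \left(\frac{-29 + 2}{2 - 20} - 20\right)\right) = - 447 \left(-205 - 5 \left(- (- \frac{27}{-18} - 20)\right)\right) = - 447 \left(-205 - 5 \left(- (\left(-27\right) \left(- \frac{1}{18}\right) - 20)\right)\right) = - 447 \left(-205 - 5 \left(- (\frac{3}{2} - 20)\right)\right) = - 447 \left(-205 - 5 \left(\left(-1\right) \left(- \frac{37}{2}\right)\right)\right) = - 447 \left(-205 - \frac{185}{2}\right) = \left(-447\right) \left(- \frac{595}{2}\right) = \frac{265965}{2}$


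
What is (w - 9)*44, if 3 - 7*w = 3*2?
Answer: -2904/7 ≈ -414.86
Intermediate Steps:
w = -3/7 (w = 3/7 - 3*2/7 = 3/7 - ⅐*6 = 3/7 - 6/7 = -3/7 ≈ -0.42857)
(w - 9)*44 = (-3/7 - 9)*44 = -66/7*44 = -2904/7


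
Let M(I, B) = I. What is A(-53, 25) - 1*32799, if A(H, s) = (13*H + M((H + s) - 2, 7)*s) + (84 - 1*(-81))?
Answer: -34073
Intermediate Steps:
A(H, s) = 165 + 13*H + s*(-2 + H + s) (A(H, s) = (13*H + ((H + s) - 2)*s) + (84 - 1*(-81)) = (13*H + (-2 + H + s)*s) + (84 + 81) = (13*H + s*(-2 + H + s)) + 165 = 165 + 13*H + s*(-2 + H + s))
A(-53, 25) - 1*32799 = (165 + 13*(-53) + 25*(-2 - 53 + 25)) - 1*32799 = (165 - 689 + 25*(-30)) - 32799 = (165 - 689 - 750) - 32799 = -1274 - 32799 = -34073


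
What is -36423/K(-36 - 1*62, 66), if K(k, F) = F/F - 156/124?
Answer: 1129113/8 ≈ 1.4114e+5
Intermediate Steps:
K(k, F) = -8/31 (K(k, F) = 1 - 156*1/124 = 1 - 39/31 = -8/31)
-36423/K(-36 - 1*62, 66) = -36423/(-8/31) = -36423*(-31/8) = 1129113/8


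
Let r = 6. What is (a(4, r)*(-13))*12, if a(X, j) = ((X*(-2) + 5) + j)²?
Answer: -1404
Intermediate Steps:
a(X, j) = (5 + j - 2*X)² (a(X, j) = ((-2*X + 5) + j)² = ((5 - 2*X) + j)² = (5 + j - 2*X)²)
(a(4, r)*(-13))*12 = ((5 + 6 - 2*4)²*(-13))*12 = ((5 + 6 - 8)²*(-13))*12 = (3²*(-13))*12 = (9*(-13))*12 = -117*12 = -1404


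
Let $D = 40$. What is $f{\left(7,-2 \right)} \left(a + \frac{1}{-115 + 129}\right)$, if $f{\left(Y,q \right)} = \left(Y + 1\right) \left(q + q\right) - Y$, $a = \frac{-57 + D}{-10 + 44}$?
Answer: $\frac{117}{7} \approx 16.714$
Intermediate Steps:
$a = - \frac{1}{2}$ ($a = \frac{-57 + 40}{-10 + 44} = - \frac{17}{34} = \left(-17\right) \frac{1}{34} = - \frac{1}{2} \approx -0.5$)
$f{\left(Y,q \right)} = - Y + 2 q \left(1 + Y\right)$ ($f{\left(Y,q \right)} = \left(1 + Y\right) 2 q - Y = 2 q \left(1 + Y\right) - Y = - Y + 2 q \left(1 + Y\right)$)
$f{\left(7,-2 \right)} \left(a + \frac{1}{-115 + 129}\right) = \left(\left(-1\right) 7 + 2 \left(-2\right) + 2 \cdot 7 \left(-2\right)\right) \left(- \frac{1}{2} + \frac{1}{-115 + 129}\right) = \left(-7 - 4 - 28\right) \left(- \frac{1}{2} + \frac{1}{14}\right) = - 39 \left(- \frac{1}{2} + \frac{1}{14}\right) = \left(-39\right) \left(- \frac{3}{7}\right) = \frac{117}{7}$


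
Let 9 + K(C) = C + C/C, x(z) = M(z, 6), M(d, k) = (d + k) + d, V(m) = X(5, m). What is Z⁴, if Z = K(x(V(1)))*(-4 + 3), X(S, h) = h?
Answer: 0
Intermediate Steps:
V(m) = m
M(d, k) = k + 2*d
x(z) = 6 + 2*z
K(C) = -8 + C (K(C) = -9 + (C + C/C) = -9 + (C + 1) = -9 + (1 + C) = -8 + C)
Z = 0 (Z = (-8 + (6 + 2*1))*(-4 + 3) = (-8 + (6 + 2))*(-1) = (-8 + 8)*(-1) = 0*(-1) = 0)
Z⁴ = 0⁴ = 0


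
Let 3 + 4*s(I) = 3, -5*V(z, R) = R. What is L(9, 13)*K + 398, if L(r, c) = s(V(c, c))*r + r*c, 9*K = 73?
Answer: 1347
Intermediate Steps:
K = 73/9 (K = (⅑)*73 = 73/9 ≈ 8.1111)
V(z, R) = -R/5
s(I) = 0 (s(I) = -¾ + (¼)*3 = -¾ + ¾ = 0)
L(r, c) = c*r (L(r, c) = 0*r + r*c = 0 + c*r = c*r)
L(9, 13)*K + 398 = (13*9)*(73/9) + 398 = 117*(73/9) + 398 = 949 + 398 = 1347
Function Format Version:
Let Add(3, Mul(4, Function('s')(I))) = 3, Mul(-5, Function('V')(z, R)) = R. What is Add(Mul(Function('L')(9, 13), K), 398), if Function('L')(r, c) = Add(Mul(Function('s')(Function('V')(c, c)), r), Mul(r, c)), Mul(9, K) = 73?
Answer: 1347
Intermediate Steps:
K = Rational(73, 9) (K = Mul(Rational(1, 9), 73) = Rational(73, 9) ≈ 8.1111)
Function('V')(z, R) = Mul(Rational(-1, 5), R)
Function('s')(I) = 0 (Function('s')(I) = Add(Rational(-3, 4), Mul(Rational(1, 4), 3)) = Add(Rational(-3, 4), Rational(3, 4)) = 0)
Function('L')(r, c) = Mul(c, r) (Function('L')(r, c) = Add(Mul(0, r), Mul(r, c)) = Add(0, Mul(c, r)) = Mul(c, r))
Add(Mul(Function('L')(9, 13), K), 398) = Add(Mul(Mul(13, 9), Rational(73, 9)), 398) = Add(Mul(117, Rational(73, 9)), 398) = Add(949, 398) = 1347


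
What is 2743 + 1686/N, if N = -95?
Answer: 258899/95 ≈ 2725.3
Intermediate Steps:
2743 + 1686/N = 2743 + 1686/(-95) = 2743 + 1686*(-1/95) = 2743 - 1686/95 = 258899/95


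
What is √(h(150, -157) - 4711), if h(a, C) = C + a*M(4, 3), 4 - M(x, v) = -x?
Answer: 2*I*√917 ≈ 60.564*I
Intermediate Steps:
M(x, v) = 4 + x (M(x, v) = 4 - (-1)*x = 4 + x)
h(a, C) = C + 8*a (h(a, C) = C + a*(4 + 4) = C + a*8 = C + 8*a)
√(h(150, -157) - 4711) = √((-157 + 8*150) - 4711) = √((-157 + 1200) - 4711) = √(1043 - 4711) = √(-3668) = 2*I*√917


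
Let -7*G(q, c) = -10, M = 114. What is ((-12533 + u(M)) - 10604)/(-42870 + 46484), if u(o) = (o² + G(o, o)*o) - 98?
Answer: -70533/25298 ≈ -2.7881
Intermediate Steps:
G(q, c) = 10/7 (G(q, c) = -⅐*(-10) = 10/7)
u(o) = -98 + o² + 10*o/7 (u(o) = (o² + 10*o/7) - 98 = -98 + o² + 10*o/7)
((-12533 + u(M)) - 10604)/(-42870 + 46484) = ((-12533 + (-98 + 114² + (10/7)*114)) - 10604)/(-42870 + 46484) = ((-12533 + (-98 + 12996 + 1140/7)) - 10604)/3614 = ((-12533 + 91426/7) - 10604)*(1/3614) = (3695/7 - 10604)*(1/3614) = -70533/7*1/3614 = -70533/25298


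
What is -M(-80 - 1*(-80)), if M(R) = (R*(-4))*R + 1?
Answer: -1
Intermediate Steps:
M(R) = 1 - 4*R² (M(R) = (-4*R)*R + 1 = -4*R² + 1 = 1 - 4*R²)
-M(-80 - 1*(-80)) = -(1 - 4*(-80 - 1*(-80))²) = -(1 - 4*(-80 + 80)²) = -(1 - 4*0²) = -(1 - 4*0) = -(1 + 0) = -1*1 = -1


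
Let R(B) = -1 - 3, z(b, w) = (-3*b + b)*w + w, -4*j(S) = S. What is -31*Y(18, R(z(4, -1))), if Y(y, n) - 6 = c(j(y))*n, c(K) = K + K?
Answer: -1302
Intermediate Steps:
j(S) = -S/4
z(b, w) = w - 2*b*w (z(b, w) = (-2*b)*w + w = -2*b*w + w = w - 2*b*w)
c(K) = 2*K
R(B) = -4
Y(y, n) = 6 - n*y/2 (Y(y, n) = 6 + (2*(-y/4))*n = 6 + (-y/2)*n = 6 - n*y/2)
-31*Y(18, R(z(4, -1))) = -31*(6 - 1/2*(-4)*18) = -31*(6 + 36) = -31*42 = -1302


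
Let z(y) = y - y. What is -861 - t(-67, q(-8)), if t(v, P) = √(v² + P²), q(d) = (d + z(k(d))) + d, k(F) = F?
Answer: -861 - √4745 ≈ -929.88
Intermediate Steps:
z(y) = 0
q(d) = 2*d (q(d) = (d + 0) + d = d + d = 2*d)
t(v, P) = √(P² + v²)
-861 - t(-67, q(-8)) = -861 - √((2*(-8))² + (-67)²) = -861 - √((-16)² + 4489) = -861 - √(256 + 4489) = -861 - √4745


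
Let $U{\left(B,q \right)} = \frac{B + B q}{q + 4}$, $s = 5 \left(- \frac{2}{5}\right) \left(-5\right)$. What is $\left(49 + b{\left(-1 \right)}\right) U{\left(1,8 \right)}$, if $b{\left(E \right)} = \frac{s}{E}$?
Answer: $\frac{117}{4} \approx 29.25$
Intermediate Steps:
$s = 10$ ($s = 5 \left(\left(-2\right) \frac{1}{5}\right) \left(-5\right) = 5 \left(- \frac{2}{5}\right) \left(-5\right) = \left(-2\right) \left(-5\right) = 10$)
$U{\left(B,q \right)} = \frac{B + B q}{4 + q}$
$b{\left(E \right)} = \frac{10}{E}$
$\left(49 + b{\left(-1 \right)}\right) U{\left(1,8 \right)} = \left(49 + \frac{10}{-1}\right) 1 \frac{1}{4 + 8} \left(1 + 8\right) = \left(49 + 10 \left(-1\right)\right) 1 \cdot \frac{1}{12} \cdot 9 = \left(49 - 10\right) 1 \cdot \frac{1}{12} \cdot 9 = 39 \cdot \frac{3}{4} = \frac{117}{4}$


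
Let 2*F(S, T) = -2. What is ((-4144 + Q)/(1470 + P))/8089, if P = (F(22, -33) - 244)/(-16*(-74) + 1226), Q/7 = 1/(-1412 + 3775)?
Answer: -674267390/1934616354391 ≈ -0.00034853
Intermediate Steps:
F(S, T) = -1 (F(S, T) = (½)*(-2) = -1)
Q = 7/2363 (Q = 7/(-1412 + 3775) = 7/2363 ≈ 0.0029623)
P = -49/482 (P = (-1 - 244)/(-16*(-74) + 1226) = -245/(1184 + 1226) = -245/2410 = -245*1/2410 = -49/482 ≈ -0.10166)
((-4144 + Q)/(1470 + P))/8089 = ((-4144 + 7/2363)/(1470 - 49/482))/8089 = -9792265/(2363*708491/482)*(1/8089) = -9792265/2363*482/708491*(1/8089) = -674267390/239166319*1/8089 = -674267390/1934616354391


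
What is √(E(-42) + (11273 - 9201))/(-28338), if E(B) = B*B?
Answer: -√959/14169 ≈ -0.0021856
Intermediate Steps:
E(B) = B²
√(E(-42) + (11273 - 9201))/(-28338) = √((-42)² + (11273 - 9201))/(-28338) = √(1764 + 2072)*(-1/28338) = √3836*(-1/28338) = (2*√959)*(-1/28338) = -√959/14169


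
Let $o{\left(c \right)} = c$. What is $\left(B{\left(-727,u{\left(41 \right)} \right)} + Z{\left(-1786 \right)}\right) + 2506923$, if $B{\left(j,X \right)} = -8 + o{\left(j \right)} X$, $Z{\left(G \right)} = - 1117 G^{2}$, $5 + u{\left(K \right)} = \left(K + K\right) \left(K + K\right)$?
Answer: $-3565379930$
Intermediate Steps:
$u{\left(K \right)} = -5 + 4 K^{2}$ ($u{\left(K \right)} = -5 + \left(K + K\right) \left(K + K\right) = -5 + 2 K 2 K = -5 + 4 K^{2}$)
$B{\left(j,X \right)} = -8 + X j$ ($B{\left(j,X \right)} = -8 + j X = -8 + X j$)
$\left(B{\left(-727,u{\left(41 \right)} \right)} + Z{\left(-1786 \right)}\right) + 2506923 = \left(\left(-8 + \left(-5 + 4 \cdot 41^{2}\right) \left(-727\right)\right) - 1117 \left(-1786\right)^{2}\right) + 2506923 = \left(\left(-8 + \left(-5 + 4 \cdot 1681\right) \left(-727\right)\right) - 3563002132\right) + 2506923 = \left(\left(-8 + \left(-5 + 6724\right) \left(-727\right)\right) - 3563002132\right) + 2506923 = \left(\left(-8 + 6719 \left(-727\right)\right) - 3563002132\right) + 2506923 = \left(\left(-8 - 4884713\right) - 3563002132\right) + 2506923 = \left(-4884721 - 3563002132\right) + 2506923 = -3567886853 + 2506923 = -3565379930$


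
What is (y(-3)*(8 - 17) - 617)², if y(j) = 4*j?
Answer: 259081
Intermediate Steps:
(y(-3)*(8 - 17) - 617)² = ((4*(-3))*(8 - 17) - 617)² = (-12*(-9) - 617)² = (108 - 617)² = (-509)² = 259081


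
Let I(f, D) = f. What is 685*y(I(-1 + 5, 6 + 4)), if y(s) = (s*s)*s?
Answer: 43840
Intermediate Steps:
y(s) = s³ (y(s) = s²*s = s³)
685*y(I(-1 + 5, 6 + 4)) = 685*(-1 + 5)³ = 685*4³ = 685*64 = 43840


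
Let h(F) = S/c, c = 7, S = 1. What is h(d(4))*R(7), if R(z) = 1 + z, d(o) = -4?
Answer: 8/7 ≈ 1.1429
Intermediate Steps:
h(F) = ⅐ (h(F) = 1/7 = 1*(⅐) = ⅐)
h(d(4))*R(7) = (1 + 7)/7 = (⅐)*8 = 8/7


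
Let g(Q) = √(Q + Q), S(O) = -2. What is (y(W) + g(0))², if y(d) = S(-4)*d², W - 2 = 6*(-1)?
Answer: 1024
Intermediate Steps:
W = -4 (W = 2 + 6*(-1) = 2 - 6 = -4)
g(Q) = √2*√Q (g(Q) = √(2*Q) = √2*√Q)
y(d) = -2*d²
(y(W) + g(0))² = (-2*(-4)² + √2*√0)² = (-2*16 + √2*0)² = (-32 + 0)² = (-32)² = 1024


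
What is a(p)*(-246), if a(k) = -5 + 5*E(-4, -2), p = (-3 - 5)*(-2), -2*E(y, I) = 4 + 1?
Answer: 4305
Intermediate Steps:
E(y, I) = -5/2 (E(y, I) = -(4 + 1)/2 = -1/2*5 = -5/2)
p = 16 (p = -8*(-2) = 16)
a(k) = -35/2 (a(k) = -5 + 5*(-5/2) = -5 - 25/2 = -35/2)
a(p)*(-246) = -35/2*(-246) = 4305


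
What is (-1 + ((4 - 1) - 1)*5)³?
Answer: 729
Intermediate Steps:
(-1 + ((4 - 1) - 1)*5)³ = (-1 + (3 - 1)*5)³ = (-1 + 2*5)³ = (-1 + 10)³ = 9³ = 729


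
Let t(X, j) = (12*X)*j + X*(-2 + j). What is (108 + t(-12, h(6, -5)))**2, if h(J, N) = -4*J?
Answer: 15023376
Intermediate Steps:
t(X, j) = X*(-2 + j) + 12*X*j (t(X, j) = 12*X*j + X*(-2 + j) = X*(-2 + j) + 12*X*j)
(108 + t(-12, h(6, -5)))**2 = (108 - 12*(-2 + 13*(-4*6)))**2 = (108 - 12*(-2 + 13*(-24)))**2 = (108 - 12*(-2 - 312))**2 = (108 - 12*(-314))**2 = (108 + 3768)**2 = 3876**2 = 15023376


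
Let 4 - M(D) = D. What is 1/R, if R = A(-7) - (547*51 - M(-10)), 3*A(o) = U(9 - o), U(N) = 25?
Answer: -3/83624 ≈ -3.5875e-5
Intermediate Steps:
M(D) = 4 - D
A(o) = 25/3 (A(o) = (1/3)*25 = 25/3)
R = -83624/3 (R = 25/3 - (547*51 - (4 - 1*(-10))) = 25/3 - (27897 - (4 + 10)) = 25/3 - (27897 - 1*14) = 25/3 - (27897 - 14) = 25/3 - 1*27883 = 25/3 - 27883 = -83624/3 ≈ -27875.)
1/R = 1/(-83624/3) = -3/83624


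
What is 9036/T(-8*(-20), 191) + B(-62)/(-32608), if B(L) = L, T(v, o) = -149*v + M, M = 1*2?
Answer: -24430661/64775792 ≈ -0.37716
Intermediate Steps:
M = 2
T(v, o) = 2 - 149*v (T(v, o) = -149*v + 2 = 2 - 149*v)
9036/T(-8*(-20), 191) + B(-62)/(-32608) = 9036/(2 - (-1192)*(-20)) - 62/(-32608) = 9036/(2 - 149*160) - 62*(-1/32608) = 9036/(2 - 23840) + 31/16304 = 9036/(-23838) + 31/16304 = 9036*(-1/23838) + 31/16304 = -1506/3973 + 31/16304 = -24430661/64775792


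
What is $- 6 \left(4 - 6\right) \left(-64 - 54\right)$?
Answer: $-1416$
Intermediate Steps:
$- 6 \left(4 - 6\right) \left(-64 - 54\right) = \left(-6\right) \left(-2\right) \left(-118\right) = 12 \left(-118\right) = -1416$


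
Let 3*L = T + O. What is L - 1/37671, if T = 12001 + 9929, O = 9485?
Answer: 131492718/12557 ≈ 10472.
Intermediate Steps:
T = 21930
L = 31415/3 (L = (21930 + 9485)/3 = (⅓)*31415 = 31415/3 ≈ 10472.)
L - 1/37671 = 31415/3 - 1/37671 = 131492718/12557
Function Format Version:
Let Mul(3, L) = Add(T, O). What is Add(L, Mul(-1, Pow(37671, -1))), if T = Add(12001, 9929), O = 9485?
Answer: Rational(131492718, 12557) ≈ 10472.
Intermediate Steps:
T = 21930
L = Rational(31415, 3) (L = Mul(Rational(1, 3), Add(21930, 9485)) = Mul(Rational(1, 3), 31415) = Rational(31415, 3) ≈ 10472.)
Add(L, Mul(-1, Pow(37671, -1))) = Add(Rational(31415, 3), Mul(-1, Pow(37671, -1))) = Add(Rational(31415, 3), Mul(-1, Rational(1, 37671))) = Add(Rational(31415, 3), Rational(-1, 37671)) = Rational(131492718, 12557)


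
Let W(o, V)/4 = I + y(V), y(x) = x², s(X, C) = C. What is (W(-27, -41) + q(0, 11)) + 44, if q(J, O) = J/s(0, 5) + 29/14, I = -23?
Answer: 93493/14 ≈ 6678.1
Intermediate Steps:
q(J, O) = 29/14 + J/5 (q(J, O) = J/5 + 29/14 = 29/14 + J/5)
W(o, V) = -92 + 4*V² (W(o, V) = 4*(-23 + V²) = -92 + 4*V²)
(W(-27, -41) + q(0, 11)) + 44 = ((-92 + 4*(-41)²) + (29/14 + (⅕)*0)) + 44 = ((-92 + 4*1681) + (29/14 + 0)) + 44 = ((-92 + 6724) + 29/14) + 44 = (6632 + 29/14) + 44 = 92877/14 + 44 = 93493/14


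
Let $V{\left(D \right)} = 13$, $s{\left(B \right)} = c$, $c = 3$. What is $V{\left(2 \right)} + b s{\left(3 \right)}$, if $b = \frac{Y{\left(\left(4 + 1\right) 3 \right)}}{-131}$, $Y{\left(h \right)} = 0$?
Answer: $13$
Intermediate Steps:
$s{\left(B \right)} = 3$
$b = 0$ ($b = \frac{0}{-131} = 0 \left(- \frac{1}{131}\right) = 0$)
$V{\left(2 \right)} + b s{\left(3 \right)} = 13 + 0 \cdot 3 = 13 + 0 = 13$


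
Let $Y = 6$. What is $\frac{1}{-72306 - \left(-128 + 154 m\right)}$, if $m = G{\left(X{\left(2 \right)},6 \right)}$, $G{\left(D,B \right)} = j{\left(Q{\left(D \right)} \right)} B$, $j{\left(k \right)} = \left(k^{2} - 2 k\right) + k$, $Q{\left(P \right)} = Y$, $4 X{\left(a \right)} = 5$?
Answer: $- \frac{1}{99898} \approx -1.001 \cdot 10^{-5}$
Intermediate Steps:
$X{\left(a \right)} = \frac{5}{4}$ ($X{\left(a \right)} = \frac{1}{4} \cdot 5 = \frac{5}{4}$)
$Q{\left(P \right)} = 6$
$j{\left(k \right)} = k^{2} - k$
$G{\left(D,B \right)} = 30 B$ ($G{\left(D,B \right)} = 6 \left(-1 + 6\right) B = 6 \cdot 5 B = 30 B$)
$m = 180$ ($m = 30 \cdot 6 = 180$)
$\frac{1}{-72306 - \left(-128 + 154 m\right)} = \frac{1}{-72306 + \left(\left(-154\right) 180 + 128\right)} = \frac{1}{-72306 + \left(-27720 + 128\right)} = \frac{1}{-72306 - 27592} = \frac{1}{-99898} = - \frac{1}{99898}$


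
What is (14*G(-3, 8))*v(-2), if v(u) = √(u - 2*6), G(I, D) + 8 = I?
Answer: -154*I*√14 ≈ -576.21*I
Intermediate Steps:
G(I, D) = -8 + I
v(u) = √(-12 + u) (v(u) = √(u - 12) = √(-12 + u))
(14*G(-3, 8))*v(-2) = (14*(-8 - 3))*√(-12 - 2) = (14*(-11))*√(-14) = -154*I*√14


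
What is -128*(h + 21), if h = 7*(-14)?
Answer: 9856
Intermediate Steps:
h = -98
-128*(h + 21) = -128*(-98 + 21) = -128*(-77) = 9856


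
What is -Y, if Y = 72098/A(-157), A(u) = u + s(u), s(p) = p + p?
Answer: 72098/471 ≈ 153.07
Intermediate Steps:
s(p) = 2*p
A(u) = 3*u (A(u) = u + 2*u = 3*u)
Y = -72098/471 (Y = 72098/((3*(-157))) = 72098/(-471) = 72098*(-1/471) = -72098/471 ≈ -153.07)
-Y = -1*(-72098/471) = 72098/471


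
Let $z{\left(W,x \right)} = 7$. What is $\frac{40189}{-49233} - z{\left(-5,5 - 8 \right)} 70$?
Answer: $- \frac{24164359}{49233} \approx -490.82$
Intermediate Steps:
$\frac{40189}{-49233} - z{\left(-5,5 - 8 \right)} 70 = \frac{40189}{-49233} - 7 \cdot 70 = 40189 \left(- \frac{1}{49233}\right) - 490 = - \frac{40189}{49233} - 490 = - \frac{24164359}{49233}$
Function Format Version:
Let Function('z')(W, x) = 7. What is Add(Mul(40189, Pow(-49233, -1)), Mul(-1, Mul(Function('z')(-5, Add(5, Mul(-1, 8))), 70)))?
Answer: Rational(-24164359, 49233) ≈ -490.82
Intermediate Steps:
Add(Mul(40189, Pow(-49233, -1)), Mul(-1, Mul(Function('z')(-5, Add(5, Mul(-1, 8))), 70))) = Add(Mul(40189, Pow(-49233, -1)), Mul(-1, Mul(7, 70))) = Add(Mul(40189, Rational(-1, 49233)), Mul(-1, 490)) = Add(Rational(-40189, 49233), -490) = Rational(-24164359, 49233)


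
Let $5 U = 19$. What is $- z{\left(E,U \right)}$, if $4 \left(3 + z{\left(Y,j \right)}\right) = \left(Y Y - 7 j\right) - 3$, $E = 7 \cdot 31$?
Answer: $- \frac{235237}{20} \approx -11762.0$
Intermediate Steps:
$E = 217$
$U = \frac{19}{5}$ ($U = \frac{1}{5} \cdot 19 = \frac{19}{5} \approx 3.8$)
$z{\left(Y,j \right)} = - \frac{15}{4} - \frac{7 j}{4} + \frac{Y^{2}}{4}$ ($z{\left(Y,j \right)} = -3 + \frac{\left(Y Y - 7 j\right) - 3}{4} = -3 + \frac{\left(Y^{2} - 7 j\right) - 3}{4} = -3 + \frac{-3 + Y^{2} - 7 j}{4} = -3 - \left(\frac{3}{4} - \frac{Y^{2}}{4} + \frac{7 j}{4}\right) = - \frac{15}{4} - \frac{7 j}{4} + \frac{Y^{2}}{4}$)
$- z{\left(E,U \right)} = - (- \frac{15}{4} - \frac{133}{20} + \frac{217^{2}}{4}) = - (- \frac{15}{4} - \frac{133}{20} + \frac{1}{4} \cdot 47089) = - (- \frac{15}{4} - \frac{133}{20} + \frac{47089}{4}) = \left(-1\right) \frac{235237}{20} = - \frac{235237}{20}$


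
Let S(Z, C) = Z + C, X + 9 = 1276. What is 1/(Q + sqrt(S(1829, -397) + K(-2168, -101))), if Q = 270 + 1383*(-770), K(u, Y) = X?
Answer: -1064640/1133458326901 - sqrt(2699)/1133458326901 ≈ -9.3933e-7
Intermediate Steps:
X = 1267 (X = -9 + 1276 = 1267)
K(u, Y) = 1267
Q = -1064640 (Q = 270 - 1064910 = -1064640)
S(Z, C) = C + Z
1/(Q + sqrt(S(1829, -397) + K(-2168, -101))) = 1/(-1064640 + sqrt((-397 + 1829) + 1267)) = 1/(-1064640 + sqrt(1432 + 1267)) = 1/(-1064640 + sqrt(2699))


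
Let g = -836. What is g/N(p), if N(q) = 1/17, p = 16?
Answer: -14212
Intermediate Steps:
N(q) = 1/17
g/N(p) = -836/1/17 = -836*17 = -14212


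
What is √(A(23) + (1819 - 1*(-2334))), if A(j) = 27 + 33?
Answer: √4213 ≈ 64.908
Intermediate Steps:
A(j) = 60
√(A(23) + (1819 - 1*(-2334))) = √(60 + (1819 - 1*(-2334))) = √(60 + (1819 + 2334)) = √(60 + 4153) = √4213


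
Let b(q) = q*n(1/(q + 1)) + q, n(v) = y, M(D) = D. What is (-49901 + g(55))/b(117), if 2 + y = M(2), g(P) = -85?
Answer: -5554/13 ≈ -427.23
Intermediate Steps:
y = 0 (y = -2 + 2 = 0)
n(v) = 0
b(q) = q (b(q) = q*0 + q = 0 + q = q)
(-49901 + g(55))/b(117) = (-49901 - 85)/117 = -49986*1/117 = -5554/13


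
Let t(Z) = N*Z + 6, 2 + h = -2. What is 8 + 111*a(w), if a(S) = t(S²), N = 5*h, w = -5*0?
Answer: 674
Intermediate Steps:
h = -4 (h = -2 - 2 = -4)
w = 0
N = -20 (N = 5*(-4) = -20)
t(Z) = 6 - 20*Z (t(Z) = -20*Z + 6 = 6 - 20*Z)
a(S) = 6 - 20*S²
8 + 111*a(w) = 8 + 111*(6 - 20*0²) = 8 + 111*(6 - 20*0) = 8 + 111*(6 + 0) = 8 + 111*6 = 8 + 666 = 674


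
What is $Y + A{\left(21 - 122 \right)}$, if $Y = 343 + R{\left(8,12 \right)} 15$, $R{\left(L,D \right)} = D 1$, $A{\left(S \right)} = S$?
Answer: $422$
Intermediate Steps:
$R{\left(L,D \right)} = D$
$Y = 523$ ($Y = 343 + 12 \cdot 15 = 343 + 180 = 523$)
$Y + A{\left(21 - 122 \right)} = 523 + \left(21 - 122\right) = 523 - 101 = 422$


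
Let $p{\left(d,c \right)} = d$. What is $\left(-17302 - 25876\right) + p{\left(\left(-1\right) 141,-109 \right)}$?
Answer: $-43319$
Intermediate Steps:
$\left(-17302 - 25876\right) + p{\left(\left(-1\right) 141,-109 \right)} = \left(-17302 - 25876\right) - 141 = -43178 - 141 = -43319$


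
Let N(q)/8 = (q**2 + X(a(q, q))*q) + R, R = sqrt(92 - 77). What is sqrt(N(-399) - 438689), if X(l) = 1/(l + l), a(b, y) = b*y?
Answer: sqrt(132919938123 + 1273608*sqrt(15))/399 ≈ 913.76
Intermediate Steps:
X(l) = 1/(2*l)
R = sqrt(15) ≈ 3.8730
N(q) = 4/q + 8*sqrt(15) + 8*q**2 (N(q) = 8*((q**2 + (1/(2*((q*q))))*q) + sqrt(15)) = 8*((q**2 + (1/(2*(q**2)))*q) + sqrt(15)) = 8*((q**2 + (1/(2*q**2))*q) + sqrt(15)) = 8*((q**2 + 1/(2*q)) + sqrt(15)) = 8*(sqrt(15) + q**2 + 1/(2*q)) = 4/q + 8*sqrt(15) + 8*q**2)
sqrt(N(-399) - 438689) = sqrt(4*(1 + 2*(-399)*(sqrt(15) + (-399)**2))/(-399) - 438689) = sqrt(4*(-1/399)*(1 + 2*(-399)*(sqrt(15) + 159201)) - 438689) = sqrt(4*(-1/399)*(1 + 2*(-399)*(159201 + sqrt(15))) - 438689) = sqrt(4*(-1/399)*(1 + (-127042398 - 798*sqrt(15))) - 438689) = sqrt(4*(-1/399)*(-127042397 - 798*sqrt(15)) - 438689) = sqrt((508169588/399 + 8*sqrt(15)) - 438689) = sqrt(333132677/399 + 8*sqrt(15))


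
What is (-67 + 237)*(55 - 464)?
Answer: -69530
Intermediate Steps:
(-67 + 237)*(55 - 464) = 170*(-409) = -69530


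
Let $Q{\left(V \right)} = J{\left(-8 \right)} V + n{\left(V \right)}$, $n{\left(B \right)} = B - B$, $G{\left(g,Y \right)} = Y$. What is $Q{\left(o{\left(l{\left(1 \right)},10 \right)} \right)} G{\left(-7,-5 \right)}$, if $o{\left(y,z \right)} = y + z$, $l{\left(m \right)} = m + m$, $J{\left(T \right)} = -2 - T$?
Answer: $-360$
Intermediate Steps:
$n{\left(B \right)} = 0$
$l{\left(m \right)} = 2 m$
$Q{\left(V \right)} = 6 V$ ($Q{\left(V \right)} = \left(-2 - -8\right) V + 0 = \left(-2 + 8\right) V + 0 = 6 V + 0 = 6 V$)
$Q{\left(o{\left(l{\left(1 \right)},10 \right)} \right)} G{\left(-7,-5 \right)} = 6 \left(2 \cdot 1 + 10\right) \left(-5\right) = 6 \left(2 + 10\right) \left(-5\right) = 6 \cdot 12 \left(-5\right) = 72 \left(-5\right) = -360$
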